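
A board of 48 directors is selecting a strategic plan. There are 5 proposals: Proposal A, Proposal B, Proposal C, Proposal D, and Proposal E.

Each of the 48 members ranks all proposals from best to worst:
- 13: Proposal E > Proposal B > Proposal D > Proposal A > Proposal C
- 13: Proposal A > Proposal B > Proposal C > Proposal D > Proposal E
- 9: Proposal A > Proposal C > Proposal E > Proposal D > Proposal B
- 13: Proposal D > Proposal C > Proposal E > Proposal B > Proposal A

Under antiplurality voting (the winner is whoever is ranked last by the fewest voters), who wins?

Last-place votes: Proposal A 13, Proposal B 9, Proposal C 13, Proposal D 0, Proposal E 13.

Proposal D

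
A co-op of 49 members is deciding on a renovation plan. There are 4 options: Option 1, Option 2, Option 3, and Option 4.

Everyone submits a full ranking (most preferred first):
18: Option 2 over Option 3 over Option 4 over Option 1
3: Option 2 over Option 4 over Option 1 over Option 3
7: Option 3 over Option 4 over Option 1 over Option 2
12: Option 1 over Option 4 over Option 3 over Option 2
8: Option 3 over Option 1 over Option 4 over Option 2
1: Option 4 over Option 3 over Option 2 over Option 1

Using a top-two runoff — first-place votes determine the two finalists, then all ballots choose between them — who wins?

Option 3

Round 1 first-place votes: Option 1 12, Option 2 21, Option 3 15, Option 4 1. Option 2 and Option 3 advance.
Runoff: Option 2 is ranked above Option 3 on 21 ballots, Option 3 above Option 2 on 28.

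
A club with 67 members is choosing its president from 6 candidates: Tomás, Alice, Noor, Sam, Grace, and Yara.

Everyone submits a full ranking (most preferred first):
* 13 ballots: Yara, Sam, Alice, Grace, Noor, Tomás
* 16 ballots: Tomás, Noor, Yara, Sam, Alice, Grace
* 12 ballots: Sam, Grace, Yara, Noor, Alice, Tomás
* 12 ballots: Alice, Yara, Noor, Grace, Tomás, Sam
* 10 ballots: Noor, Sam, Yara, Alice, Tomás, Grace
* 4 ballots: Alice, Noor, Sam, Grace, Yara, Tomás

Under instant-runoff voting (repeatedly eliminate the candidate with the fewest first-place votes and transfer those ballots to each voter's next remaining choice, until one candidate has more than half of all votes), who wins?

Round 1: Tomás 16, Alice 16, Noor 10, Sam 12, Grace 0, Yara 13. Grace eliminated.
Round 2: Tomás 16, Alice 16, Noor 10, Sam 12, Yara 13. Noor eliminated.
Round 3: Tomás 16, Alice 16, Sam 22, Yara 13. Yara eliminated.
Round 4: Tomás 16, Alice 16, Sam 35. Sam has a majority (≥34).

Sam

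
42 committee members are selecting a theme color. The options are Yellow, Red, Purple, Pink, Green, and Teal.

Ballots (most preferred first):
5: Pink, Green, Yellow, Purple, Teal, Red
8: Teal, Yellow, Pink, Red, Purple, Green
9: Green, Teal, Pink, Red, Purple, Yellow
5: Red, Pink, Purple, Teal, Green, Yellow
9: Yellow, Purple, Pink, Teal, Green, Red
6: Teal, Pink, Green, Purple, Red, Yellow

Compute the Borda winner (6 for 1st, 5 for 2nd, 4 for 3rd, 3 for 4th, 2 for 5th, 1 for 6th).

Yellow: 5×4 + 8×5 + 9×1 + 5×1 + 9×6 + 6×1 = 134
Red: 5×1 + 8×3 + 9×3 + 5×6 + 9×1 + 6×2 = 107
Purple: 5×3 + 8×2 + 9×2 + 5×4 + 9×5 + 6×3 = 132
Pink: 5×6 + 8×4 + 9×4 + 5×5 + 9×4 + 6×5 = 189
Green: 5×5 + 8×1 + 9×6 + 5×2 + 9×2 + 6×4 = 139
Teal: 5×2 + 8×6 + 9×5 + 5×3 + 9×3 + 6×6 = 181

Pink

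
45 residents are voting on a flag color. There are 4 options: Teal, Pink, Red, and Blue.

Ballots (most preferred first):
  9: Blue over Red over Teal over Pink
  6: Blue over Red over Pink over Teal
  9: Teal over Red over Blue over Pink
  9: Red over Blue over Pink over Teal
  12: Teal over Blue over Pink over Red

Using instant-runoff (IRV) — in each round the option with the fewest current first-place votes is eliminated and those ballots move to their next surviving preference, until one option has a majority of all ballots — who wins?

Blue

Round 1: Teal 21, Pink 0, Red 9, Blue 15. Pink eliminated.
Round 2: Teal 21, Red 9, Blue 15. Red eliminated.
Round 3: Teal 21, Blue 24. Blue has a majority (≥23).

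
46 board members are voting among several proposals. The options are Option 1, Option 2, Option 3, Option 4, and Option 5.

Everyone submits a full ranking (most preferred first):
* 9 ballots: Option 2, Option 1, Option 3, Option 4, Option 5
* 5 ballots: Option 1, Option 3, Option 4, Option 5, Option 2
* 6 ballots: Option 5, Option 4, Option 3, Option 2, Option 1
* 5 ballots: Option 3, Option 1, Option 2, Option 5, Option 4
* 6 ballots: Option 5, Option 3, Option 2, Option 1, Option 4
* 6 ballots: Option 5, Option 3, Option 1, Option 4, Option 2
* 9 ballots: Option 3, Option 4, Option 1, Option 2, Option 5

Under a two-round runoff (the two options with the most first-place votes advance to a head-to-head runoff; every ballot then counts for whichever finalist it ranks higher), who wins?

Option 3

Round 1 first-place votes: Option 1 5, Option 2 9, Option 3 14, Option 4 0, Option 5 18. Option 5 and Option 3 advance.
Runoff: Option 5 is ranked above Option 3 on 18 ballots, Option 3 above Option 5 on 28.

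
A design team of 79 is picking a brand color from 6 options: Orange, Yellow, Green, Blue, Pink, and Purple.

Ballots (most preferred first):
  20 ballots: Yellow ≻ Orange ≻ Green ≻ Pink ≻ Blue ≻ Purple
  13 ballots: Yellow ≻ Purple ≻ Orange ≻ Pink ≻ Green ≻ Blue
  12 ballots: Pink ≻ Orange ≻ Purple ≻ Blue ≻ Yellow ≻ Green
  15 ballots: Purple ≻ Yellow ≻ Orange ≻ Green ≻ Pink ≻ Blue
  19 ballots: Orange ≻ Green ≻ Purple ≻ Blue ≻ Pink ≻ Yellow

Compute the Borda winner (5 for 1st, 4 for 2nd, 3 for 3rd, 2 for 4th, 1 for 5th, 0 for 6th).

Orange: 20×4 + 13×3 + 12×4 + 15×3 + 19×5 = 307
Yellow: 20×5 + 13×5 + 12×1 + 15×4 + 19×0 = 237
Green: 20×3 + 13×1 + 12×0 + 15×2 + 19×4 = 179
Blue: 20×1 + 13×0 + 12×2 + 15×0 + 19×2 = 82
Pink: 20×2 + 13×2 + 12×5 + 15×1 + 19×1 = 160
Purple: 20×0 + 13×4 + 12×3 + 15×5 + 19×3 = 220

Orange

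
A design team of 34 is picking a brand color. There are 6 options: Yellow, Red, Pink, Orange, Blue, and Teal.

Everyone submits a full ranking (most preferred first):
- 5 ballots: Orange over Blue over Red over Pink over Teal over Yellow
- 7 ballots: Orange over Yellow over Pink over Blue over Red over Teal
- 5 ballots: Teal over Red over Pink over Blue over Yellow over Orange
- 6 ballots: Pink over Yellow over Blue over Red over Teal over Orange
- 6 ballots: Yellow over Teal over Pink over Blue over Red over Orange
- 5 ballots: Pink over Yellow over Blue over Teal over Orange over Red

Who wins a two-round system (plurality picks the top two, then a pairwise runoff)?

Round 1 first-place votes: Yellow 6, Red 0, Pink 11, Orange 12, Blue 0, Teal 5. Orange and Pink advance.
Runoff: Orange is ranked above Pink on 12 ballots, Pink above Orange on 22.

Pink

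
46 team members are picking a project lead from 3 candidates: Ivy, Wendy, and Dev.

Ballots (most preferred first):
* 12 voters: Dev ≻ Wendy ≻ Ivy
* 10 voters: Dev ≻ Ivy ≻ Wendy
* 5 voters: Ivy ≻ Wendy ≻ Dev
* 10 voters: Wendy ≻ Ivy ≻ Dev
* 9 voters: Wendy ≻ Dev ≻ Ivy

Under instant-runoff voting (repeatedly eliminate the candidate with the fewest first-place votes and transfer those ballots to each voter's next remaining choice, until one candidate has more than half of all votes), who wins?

Wendy

Round 1: Ivy 5, Wendy 19, Dev 22. Ivy eliminated.
Round 2: Wendy 24, Dev 22. Wendy has a majority (≥24).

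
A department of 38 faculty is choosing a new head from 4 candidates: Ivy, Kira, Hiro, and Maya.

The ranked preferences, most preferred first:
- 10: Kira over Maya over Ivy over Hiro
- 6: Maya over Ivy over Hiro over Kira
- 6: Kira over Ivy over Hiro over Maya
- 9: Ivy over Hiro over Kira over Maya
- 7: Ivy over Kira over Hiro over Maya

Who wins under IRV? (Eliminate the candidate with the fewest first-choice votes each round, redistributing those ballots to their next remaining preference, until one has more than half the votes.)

Round 1: Ivy 16, Kira 16, Hiro 0, Maya 6. Hiro eliminated.
Round 2: Ivy 16, Kira 16, Maya 6. Maya eliminated.
Round 3: Ivy 22, Kira 16. Ivy has a majority (≥20).

Ivy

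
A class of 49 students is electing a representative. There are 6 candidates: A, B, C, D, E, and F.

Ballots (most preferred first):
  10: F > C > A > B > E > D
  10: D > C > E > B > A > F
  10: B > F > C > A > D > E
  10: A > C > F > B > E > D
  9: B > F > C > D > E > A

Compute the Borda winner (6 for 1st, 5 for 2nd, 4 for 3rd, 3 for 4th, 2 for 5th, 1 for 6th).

A: 10×4 + 10×2 + 10×3 + 10×6 + 9×1 = 159
B: 10×3 + 10×3 + 10×6 + 10×3 + 9×6 = 204
C: 10×5 + 10×5 + 10×4 + 10×5 + 9×4 = 226
D: 10×1 + 10×6 + 10×2 + 10×1 + 9×3 = 127
E: 10×2 + 10×4 + 10×1 + 10×2 + 9×2 = 108
F: 10×6 + 10×1 + 10×5 + 10×4 + 9×5 = 205

C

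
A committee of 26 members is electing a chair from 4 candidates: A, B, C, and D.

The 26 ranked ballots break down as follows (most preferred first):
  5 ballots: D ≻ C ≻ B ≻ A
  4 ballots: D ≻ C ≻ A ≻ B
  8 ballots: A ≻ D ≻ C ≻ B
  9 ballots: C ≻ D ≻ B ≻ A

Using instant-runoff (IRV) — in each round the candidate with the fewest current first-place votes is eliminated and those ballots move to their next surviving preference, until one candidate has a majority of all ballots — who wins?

D

Round 1: A 8, B 0, C 9, D 9. B eliminated.
Round 2: A 8, C 9, D 9. A eliminated.
Round 3: C 9, D 17. D has a majority (≥14).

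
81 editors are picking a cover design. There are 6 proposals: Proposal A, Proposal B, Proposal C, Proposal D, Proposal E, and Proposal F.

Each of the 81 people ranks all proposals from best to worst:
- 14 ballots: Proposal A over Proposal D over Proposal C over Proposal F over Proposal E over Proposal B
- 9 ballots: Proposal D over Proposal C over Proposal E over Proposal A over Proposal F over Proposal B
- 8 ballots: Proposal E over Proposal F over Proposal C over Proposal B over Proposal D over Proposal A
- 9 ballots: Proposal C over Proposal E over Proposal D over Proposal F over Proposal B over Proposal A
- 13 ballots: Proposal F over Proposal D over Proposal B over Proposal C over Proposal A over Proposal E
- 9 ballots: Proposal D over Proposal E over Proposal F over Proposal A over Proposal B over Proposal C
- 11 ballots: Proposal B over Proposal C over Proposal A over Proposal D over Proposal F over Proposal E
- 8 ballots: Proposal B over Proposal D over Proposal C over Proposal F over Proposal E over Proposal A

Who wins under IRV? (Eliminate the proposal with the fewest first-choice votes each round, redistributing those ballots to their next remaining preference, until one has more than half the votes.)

Round 1: Proposal A 14, Proposal B 19, Proposal C 9, Proposal D 18, Proposal E 8, Proposal F 13. Proposal E eliminated.
Round 2: Proposal A 14, Proposal B 19, Proposal C 9, Proposal D 18, Proposal F 21. Proposal C eliminated.
Round 3: Proposal A 14, Proposal B 19, Proposal D 27, Proposal F 21. Proposal A eliminated.
Round 4: Proposal B 19, Proposal D 41, Proposal F 21. Proposal D has a majority (≥41).

Proposal D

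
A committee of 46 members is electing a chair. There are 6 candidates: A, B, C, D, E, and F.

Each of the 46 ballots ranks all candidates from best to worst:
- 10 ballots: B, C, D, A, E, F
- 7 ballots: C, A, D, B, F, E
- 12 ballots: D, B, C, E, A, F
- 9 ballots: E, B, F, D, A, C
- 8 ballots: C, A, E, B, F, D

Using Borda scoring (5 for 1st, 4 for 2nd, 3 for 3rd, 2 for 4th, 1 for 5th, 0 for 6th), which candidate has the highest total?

A: 10×2 + 7×4 + 12×1 + 9×1 + 8×4 = 101
B: 10×5 + 7×2 + 12×4 + 9×4 + 8×2 = 164
C: 10×4 + 7×5 + 12×3 + 9×0 + 8×5 = 151
D: 10×3 + 7×3 + 12×5 + 9×2 + 8×0 = 129
E: 10×1 + 7×0 + 12×2 + 9×5 + 8×3 = 103
F: 10×0 + 7×1 + 12×0 + 9×3 + 8×1 = 42

B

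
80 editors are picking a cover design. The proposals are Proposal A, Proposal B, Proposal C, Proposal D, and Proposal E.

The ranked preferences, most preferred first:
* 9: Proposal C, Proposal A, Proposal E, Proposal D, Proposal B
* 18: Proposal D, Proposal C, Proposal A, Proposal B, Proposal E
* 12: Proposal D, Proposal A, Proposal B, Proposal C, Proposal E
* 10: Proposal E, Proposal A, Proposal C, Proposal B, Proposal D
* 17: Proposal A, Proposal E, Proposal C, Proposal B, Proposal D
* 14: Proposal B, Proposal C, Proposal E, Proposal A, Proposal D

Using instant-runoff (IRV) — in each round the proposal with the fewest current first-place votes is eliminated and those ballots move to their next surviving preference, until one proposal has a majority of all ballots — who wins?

Proposal A

Round 1: Proposal A 17, Proposal B 14, Proposal C 9, Proposal D 30, Proposal E 10. Proposal C eliminated.
Round 2: Proposal A 26, Proposal B 14, Proposal D 30, Proposal E 10. Proposal E eliminated.
Round 3: Proposal A 36, Proposal B 14, Proposal D 30. Proposal B eliminated.
Round 4: Proposal A 50, Proposal D 30. Proposal A has a majority (≥41).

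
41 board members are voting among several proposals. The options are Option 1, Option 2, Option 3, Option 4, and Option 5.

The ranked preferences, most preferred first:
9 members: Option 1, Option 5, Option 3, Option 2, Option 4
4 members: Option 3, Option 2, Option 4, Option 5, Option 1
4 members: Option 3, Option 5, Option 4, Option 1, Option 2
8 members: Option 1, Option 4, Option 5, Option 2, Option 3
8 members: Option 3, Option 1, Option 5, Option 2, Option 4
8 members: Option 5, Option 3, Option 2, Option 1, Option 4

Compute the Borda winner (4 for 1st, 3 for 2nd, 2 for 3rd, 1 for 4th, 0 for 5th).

Option 5

Option 1: 9×4 + 4×0 + 4×1 + 8×4 + 8×3 + 8×1 = 104
Option 2: 9×1 + 4×3 + 4×0 + 8×1 + 8×1 + 8×2 = 53
Option 3: 9×2 + 4×4 + 4×4 + 8×0 + 8×4 + 8×3 = 106
Option 4: 9×0 + 4×2 + 4×2 + 8×3 + 8×0 + 8×0 = 40
Option 5: 9×3 + 4×1 + 4×3 + 8×2 + 8×2 + 8×4 = 107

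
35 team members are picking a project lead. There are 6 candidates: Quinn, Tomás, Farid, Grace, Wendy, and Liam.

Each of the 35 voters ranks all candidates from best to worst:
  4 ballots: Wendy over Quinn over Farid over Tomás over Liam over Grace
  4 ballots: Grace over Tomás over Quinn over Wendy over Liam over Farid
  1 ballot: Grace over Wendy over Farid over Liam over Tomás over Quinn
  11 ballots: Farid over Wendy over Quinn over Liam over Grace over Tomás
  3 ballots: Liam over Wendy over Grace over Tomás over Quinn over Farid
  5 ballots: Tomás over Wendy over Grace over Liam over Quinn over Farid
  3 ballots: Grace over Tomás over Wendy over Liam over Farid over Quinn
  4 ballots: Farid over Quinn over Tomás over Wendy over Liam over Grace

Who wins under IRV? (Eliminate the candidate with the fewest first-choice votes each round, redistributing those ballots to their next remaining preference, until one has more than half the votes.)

Round 1: Quinn 0, Tomás 5, Farid 15, Grace 8, Wendy 4, Liam 3. Quinn eliminated.
Round 2: Tomás 5, Farid 15, Grace 8, Wendy 4, Liam 3. Liam eliminated.
Round 3: Tomás 5, Farid 15, Grace 8, Wendy 7. Tomás eliminated.
Round 4: Farid 15, Grace 8, Wendy 12. Grace eliminated.
Round 5: Farid 15, Wendy 20. Wendy has a majority (≥18).

Wendy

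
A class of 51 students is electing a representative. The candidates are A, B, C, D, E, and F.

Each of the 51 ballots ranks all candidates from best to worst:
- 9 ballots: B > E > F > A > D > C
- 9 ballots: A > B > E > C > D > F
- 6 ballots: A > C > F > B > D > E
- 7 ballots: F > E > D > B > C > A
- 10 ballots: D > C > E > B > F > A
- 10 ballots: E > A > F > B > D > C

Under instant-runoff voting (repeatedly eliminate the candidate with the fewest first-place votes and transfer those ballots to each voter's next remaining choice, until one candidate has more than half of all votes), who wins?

Round 1: A 15, B 9, C 0, D 10, E 10, F 7. C eliminated.
Round 2: A 15, B 9, D 10, E 10, F 7. F eliminated.
Round 3: A 15, B 9, D 10, E 17. B eliminated.
Round 4: A 15, D 10, E 26. E has a majority (≥26).

E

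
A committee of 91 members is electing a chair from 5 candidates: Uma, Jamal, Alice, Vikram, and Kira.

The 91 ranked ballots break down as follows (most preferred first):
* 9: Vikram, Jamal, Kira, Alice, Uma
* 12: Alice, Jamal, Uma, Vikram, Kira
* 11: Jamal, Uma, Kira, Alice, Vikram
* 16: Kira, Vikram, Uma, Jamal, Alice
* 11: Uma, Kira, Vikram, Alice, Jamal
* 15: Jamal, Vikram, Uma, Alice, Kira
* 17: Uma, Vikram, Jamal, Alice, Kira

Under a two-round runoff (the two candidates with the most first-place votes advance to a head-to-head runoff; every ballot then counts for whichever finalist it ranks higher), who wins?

Jamal

Round 1 first-place votes: Uma 28, Jamal 26, Alice 12, Vikram 9, Kira 16. Uma and Jamal advance.
Runoff: Uma is ranked above Jamal on 44 ballots, Jamal above Uma on 47.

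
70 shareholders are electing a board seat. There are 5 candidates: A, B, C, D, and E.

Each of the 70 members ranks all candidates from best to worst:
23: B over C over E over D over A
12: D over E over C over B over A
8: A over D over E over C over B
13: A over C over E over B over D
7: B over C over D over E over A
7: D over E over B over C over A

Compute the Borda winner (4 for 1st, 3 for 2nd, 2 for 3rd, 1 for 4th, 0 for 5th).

C

A: 23×0 + 12×0 + 8×4 + 13×4 + 7×0 + 7×0 = 84
B: 23×4 + 12×1 + 8×0 + 13×1 + 7×4 + 7×2 = 159
C: 23×3 + 12×2 + 8×1 + 13×3 + 7×3 + 7×1 = 168
D: 23×1 + 12×4 + 8×3 + 13×0 + 7×2 + 7×4 = 137
E: 23×2 + 12×3 + 8×2 + 13×2 + 7×1 + 7×3 = 152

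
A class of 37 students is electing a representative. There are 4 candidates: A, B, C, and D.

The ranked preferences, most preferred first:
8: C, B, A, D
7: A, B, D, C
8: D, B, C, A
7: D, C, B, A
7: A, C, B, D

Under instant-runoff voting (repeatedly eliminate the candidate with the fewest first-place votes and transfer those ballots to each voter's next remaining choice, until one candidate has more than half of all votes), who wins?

Round 1: A 14, B 0, C 8, D 15. B eliminated.
Round 2: A 14, C 8, D 15. C eliminated.
Round 3: A 22, D 15. A has a majority (≥19).

A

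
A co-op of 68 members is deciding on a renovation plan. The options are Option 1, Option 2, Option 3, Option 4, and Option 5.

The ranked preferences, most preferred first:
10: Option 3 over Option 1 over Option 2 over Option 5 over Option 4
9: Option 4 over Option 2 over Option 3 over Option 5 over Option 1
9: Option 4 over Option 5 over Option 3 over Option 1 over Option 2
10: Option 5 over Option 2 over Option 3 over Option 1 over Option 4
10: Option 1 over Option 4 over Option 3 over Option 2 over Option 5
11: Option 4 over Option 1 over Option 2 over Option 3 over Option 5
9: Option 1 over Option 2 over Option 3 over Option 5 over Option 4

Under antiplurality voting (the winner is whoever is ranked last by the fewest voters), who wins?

Last-place votes: Option 1 9, Option 2 9, Option 3 0, Option 4 29, Option 5 21.

Option 3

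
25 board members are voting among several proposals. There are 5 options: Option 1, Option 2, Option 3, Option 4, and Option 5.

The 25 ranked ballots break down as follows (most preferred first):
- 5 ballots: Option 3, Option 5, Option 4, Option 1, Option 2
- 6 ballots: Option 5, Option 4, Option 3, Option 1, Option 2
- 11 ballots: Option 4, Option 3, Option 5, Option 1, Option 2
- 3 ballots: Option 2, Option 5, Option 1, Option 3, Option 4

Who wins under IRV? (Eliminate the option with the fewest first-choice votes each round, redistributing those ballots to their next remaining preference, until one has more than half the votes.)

Option 5

Round 1: Option 1 0, Option 2 3, Option 3 5, Option 4 11, Option 5 6. Option 1 eliminated.
Round 2: Option 2 3, Option 3 5, Option 4 11, Option 5 6. Option 2 eliminated.
Round 3: Option 3 5, Option 4 11, Option 5 9. Option 3 eliminated.
Round 4: Option 4 11, Option 5 14. Option 5 has a majority (≥13).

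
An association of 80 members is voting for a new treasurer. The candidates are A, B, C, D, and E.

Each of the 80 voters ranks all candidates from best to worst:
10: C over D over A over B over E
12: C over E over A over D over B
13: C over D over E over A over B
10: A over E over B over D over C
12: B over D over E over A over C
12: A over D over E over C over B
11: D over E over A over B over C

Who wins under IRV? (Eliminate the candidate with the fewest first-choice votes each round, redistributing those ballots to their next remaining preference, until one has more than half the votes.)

A

Round 1: A 22, B 12, C 35, D 11, E 0. E eliminated.
Round 2: A 22, B 12, C 35, D 11. D eliminated.
Round 3: A 33, B 12, C 35. B eliminated.
Round 4: A 45, C 35. A has a majority (≥41).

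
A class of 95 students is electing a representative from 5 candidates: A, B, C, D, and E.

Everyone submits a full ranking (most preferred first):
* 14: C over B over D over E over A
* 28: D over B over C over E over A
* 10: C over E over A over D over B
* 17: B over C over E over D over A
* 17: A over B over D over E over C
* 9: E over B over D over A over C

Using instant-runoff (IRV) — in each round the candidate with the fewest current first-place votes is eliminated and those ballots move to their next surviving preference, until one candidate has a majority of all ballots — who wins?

Round 1: A 17, B 17, C 24, D 28, E 9. E eliminated.
Round 2: A 17, B 26, C 24, D 28. A eliminated.
Round 3: B 43, C 24, D 28. C eliminated.
Round 4: B 57, D 38. B has a majority (≥48).

B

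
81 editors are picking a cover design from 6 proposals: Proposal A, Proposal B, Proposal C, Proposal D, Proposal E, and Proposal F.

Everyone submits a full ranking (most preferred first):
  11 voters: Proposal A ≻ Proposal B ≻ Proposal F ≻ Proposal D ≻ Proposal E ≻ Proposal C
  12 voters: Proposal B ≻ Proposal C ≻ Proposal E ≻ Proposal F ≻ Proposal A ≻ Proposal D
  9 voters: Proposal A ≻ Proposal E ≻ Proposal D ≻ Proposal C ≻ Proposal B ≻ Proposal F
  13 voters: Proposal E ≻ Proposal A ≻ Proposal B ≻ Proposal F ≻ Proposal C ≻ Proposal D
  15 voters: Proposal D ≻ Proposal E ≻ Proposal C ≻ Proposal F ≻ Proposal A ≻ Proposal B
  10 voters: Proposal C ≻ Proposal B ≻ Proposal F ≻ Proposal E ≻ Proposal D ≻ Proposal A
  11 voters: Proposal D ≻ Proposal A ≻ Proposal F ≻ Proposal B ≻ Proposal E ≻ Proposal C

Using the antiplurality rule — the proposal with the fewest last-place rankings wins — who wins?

Proposal E

Last-place votes: Proposal A 10, Proposal B 15, Proposal C 22, Proposal D 25, Proposal E 0, Proposal F 9.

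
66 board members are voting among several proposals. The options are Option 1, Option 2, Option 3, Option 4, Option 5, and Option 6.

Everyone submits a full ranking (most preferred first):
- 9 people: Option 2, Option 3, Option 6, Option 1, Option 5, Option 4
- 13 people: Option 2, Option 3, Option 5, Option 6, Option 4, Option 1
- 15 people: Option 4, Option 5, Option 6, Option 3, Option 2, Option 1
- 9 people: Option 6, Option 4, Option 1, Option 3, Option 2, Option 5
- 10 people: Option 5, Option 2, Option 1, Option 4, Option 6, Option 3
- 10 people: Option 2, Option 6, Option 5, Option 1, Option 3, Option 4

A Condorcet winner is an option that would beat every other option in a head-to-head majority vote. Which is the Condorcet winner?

Option 2

Option 2 vs Option 1: 57–9
Option 2 vs Option 3: 42–24
Option 2 vs Option 4: 42–24
Option 2 vs Option 5: 41–25
Option 2 vs Option 6: 42–24
Option 2 beats every other option.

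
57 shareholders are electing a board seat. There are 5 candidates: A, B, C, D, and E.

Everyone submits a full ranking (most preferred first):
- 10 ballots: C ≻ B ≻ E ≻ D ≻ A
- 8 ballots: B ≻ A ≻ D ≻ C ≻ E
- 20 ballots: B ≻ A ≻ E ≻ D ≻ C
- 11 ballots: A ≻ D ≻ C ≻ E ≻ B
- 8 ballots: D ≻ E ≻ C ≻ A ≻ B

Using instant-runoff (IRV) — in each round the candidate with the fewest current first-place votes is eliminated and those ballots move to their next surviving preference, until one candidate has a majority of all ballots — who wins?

Round 1: A 11, B 28, C 10, D 8, E 0. E eliminated.
Round 2: A 11, B 28, C 10, D 8. D eliminated.
Round 3: A 11, B 28, C 18. A eliminated.
Round 4: B 28, C 29. C has a majority (≥29).

C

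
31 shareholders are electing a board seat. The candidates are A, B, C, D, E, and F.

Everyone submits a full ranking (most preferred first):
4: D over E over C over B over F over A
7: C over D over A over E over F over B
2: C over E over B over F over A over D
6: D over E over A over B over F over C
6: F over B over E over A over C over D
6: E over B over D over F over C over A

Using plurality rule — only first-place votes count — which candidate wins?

D

First-place votes: A 0, B 0, C 9, D 10, E 6, F 6.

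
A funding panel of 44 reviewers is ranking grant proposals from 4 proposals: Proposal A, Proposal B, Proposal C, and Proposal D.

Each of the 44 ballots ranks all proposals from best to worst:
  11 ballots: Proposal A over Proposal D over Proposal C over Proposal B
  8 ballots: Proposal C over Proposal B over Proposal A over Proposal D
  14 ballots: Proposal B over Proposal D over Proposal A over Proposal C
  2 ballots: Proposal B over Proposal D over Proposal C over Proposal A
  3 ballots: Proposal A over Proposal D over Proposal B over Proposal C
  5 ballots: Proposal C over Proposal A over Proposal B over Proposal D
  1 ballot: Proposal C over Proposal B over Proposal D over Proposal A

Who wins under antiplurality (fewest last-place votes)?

Proposal A

Last-place votes: Proposal A 3, Proposal B 11, Proposal C 17, Proposal D 13.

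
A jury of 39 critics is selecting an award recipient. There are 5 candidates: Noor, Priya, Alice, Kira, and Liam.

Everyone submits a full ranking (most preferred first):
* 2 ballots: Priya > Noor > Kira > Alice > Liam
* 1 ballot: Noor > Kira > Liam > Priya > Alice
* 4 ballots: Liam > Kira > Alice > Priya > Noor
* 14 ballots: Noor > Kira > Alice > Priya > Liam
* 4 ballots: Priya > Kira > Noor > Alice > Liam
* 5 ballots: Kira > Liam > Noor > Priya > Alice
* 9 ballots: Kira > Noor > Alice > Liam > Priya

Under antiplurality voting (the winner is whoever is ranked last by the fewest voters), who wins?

Last-place votes: Noor 4, Priya 9, Alice 6, Kira 0, Liam 20.

Kira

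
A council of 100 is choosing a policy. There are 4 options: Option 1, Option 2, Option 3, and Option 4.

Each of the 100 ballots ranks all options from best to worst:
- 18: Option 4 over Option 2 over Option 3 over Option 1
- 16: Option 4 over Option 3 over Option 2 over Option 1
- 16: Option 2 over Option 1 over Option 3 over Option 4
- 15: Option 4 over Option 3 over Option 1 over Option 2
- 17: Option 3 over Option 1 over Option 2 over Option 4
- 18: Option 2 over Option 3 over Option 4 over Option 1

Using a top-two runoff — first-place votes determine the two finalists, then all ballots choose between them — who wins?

Round 1 first-place votes: Option 1 0, Option 2 34, Option 3 17, Option 4 49. Option 4 and Option 2 advance.
Runoff: Option 4 is ranked above Option 2 on 49 ballots, Option 2 above Option 4 on 51.

Option 2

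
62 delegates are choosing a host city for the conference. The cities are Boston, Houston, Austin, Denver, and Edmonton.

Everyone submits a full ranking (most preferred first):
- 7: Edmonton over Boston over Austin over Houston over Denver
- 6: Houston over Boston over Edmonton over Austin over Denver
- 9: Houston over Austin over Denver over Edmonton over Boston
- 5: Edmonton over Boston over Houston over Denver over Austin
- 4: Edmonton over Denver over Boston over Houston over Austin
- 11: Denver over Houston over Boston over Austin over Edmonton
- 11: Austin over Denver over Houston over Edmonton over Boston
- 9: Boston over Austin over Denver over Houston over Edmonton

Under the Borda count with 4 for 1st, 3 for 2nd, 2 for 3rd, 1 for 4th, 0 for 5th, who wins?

Boston: 7×3 + 6×3 + 9×0 + 5×3 + 4×2 + 11×2 + 11×0 + 9×4 = 120
Houston: 7×1 + 6×4 + 9×4 + 5×2 + 4×1 + 11×3 + 11×2 + 9×1 = 145
Austin: 7×2 + 6×1 + 9×3 + 5×0 + 4×0 + 11×1 + 11×4 + 9×3 = 129
Denver: 7×0 + 6×0 + 9×2 + 5×1 + 4×3 + 11×4 + 11×3 + 9×2 = 130
Edmonton: 7×4 + 6×2 + 9×1 + 5×4 + 4×4 + 11×0 + 11×1 + 9×0 = 96

Houston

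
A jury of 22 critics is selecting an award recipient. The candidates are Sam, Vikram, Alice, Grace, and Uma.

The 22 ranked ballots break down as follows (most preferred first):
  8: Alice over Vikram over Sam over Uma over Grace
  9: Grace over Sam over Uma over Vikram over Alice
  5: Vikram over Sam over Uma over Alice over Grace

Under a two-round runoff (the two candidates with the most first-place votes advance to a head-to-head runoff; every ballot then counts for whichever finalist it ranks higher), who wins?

Alice

Round 1 first-place votes: Sam 0, Vikram 5, Alice 8, Grace 9, Uma 0. Grace and Alice advance.
Runoff: Grace is ranked above Alice on 9 ballots, Alice above Grace on 13.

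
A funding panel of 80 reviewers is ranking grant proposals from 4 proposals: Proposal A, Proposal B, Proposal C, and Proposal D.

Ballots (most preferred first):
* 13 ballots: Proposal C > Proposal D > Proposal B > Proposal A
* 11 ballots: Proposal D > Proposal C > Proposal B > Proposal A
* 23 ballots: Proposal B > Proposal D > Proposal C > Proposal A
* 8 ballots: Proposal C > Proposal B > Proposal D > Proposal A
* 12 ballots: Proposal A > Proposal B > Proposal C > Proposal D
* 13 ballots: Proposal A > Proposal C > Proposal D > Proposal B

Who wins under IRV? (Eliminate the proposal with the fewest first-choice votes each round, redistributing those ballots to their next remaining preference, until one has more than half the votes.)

Proposal C

Round 1: Proposal A 25, Proposal B 23, Proposal C 21, Proposal D 11. Proposal D eliminated.
Round 2: Proposal A 25, Proposal B 23, Proposal C 32. Proposal B eliminated.
Round 3: Proposal A 25, Proposal C 55. Proposal C has a majority (≥41).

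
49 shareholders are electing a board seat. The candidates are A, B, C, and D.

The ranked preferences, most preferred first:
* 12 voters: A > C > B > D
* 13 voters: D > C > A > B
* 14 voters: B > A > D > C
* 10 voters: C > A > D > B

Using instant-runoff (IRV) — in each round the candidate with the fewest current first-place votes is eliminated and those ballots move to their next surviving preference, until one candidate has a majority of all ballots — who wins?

Round 1: A 12, B 14, C 10, D 13. C eliminated.
Round 2: A 22, B 14, D 13. D eliminated.
Round 3: A 35, B 14. A has a majority (≥25).

A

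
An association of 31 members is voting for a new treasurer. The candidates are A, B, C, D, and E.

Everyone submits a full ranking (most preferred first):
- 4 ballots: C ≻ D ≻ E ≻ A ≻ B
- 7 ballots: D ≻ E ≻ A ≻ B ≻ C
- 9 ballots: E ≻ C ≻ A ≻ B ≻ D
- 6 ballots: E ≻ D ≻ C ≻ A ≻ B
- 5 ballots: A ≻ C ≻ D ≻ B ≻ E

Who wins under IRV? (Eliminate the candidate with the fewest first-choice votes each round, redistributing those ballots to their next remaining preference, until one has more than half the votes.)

Round 1: A 5, B 0, C 4, D 7, E 15. B eliminated.
Round 2: A 5, C 4, D 7, E 15. C eliminated.
Round 3: A 5, D 11, E 15. A eliminated.
Round 4: D 16, E 15. D has a majority (≥16).

D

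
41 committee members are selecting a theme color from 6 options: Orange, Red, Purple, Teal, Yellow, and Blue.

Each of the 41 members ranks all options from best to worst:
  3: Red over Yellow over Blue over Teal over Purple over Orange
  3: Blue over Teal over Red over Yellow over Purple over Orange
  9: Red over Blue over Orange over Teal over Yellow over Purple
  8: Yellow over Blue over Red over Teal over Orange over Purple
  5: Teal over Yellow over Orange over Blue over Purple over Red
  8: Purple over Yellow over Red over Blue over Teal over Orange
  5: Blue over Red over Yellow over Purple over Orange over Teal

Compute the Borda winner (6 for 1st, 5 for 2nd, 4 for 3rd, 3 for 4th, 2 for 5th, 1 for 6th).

Blue

Orange: 3×1 + 3×1 + 9×4 + 8×2 + 5×4 + 8×1 + 5×2 = 96
Red: 3×6 + 3×4 + 9×6 + 8×4 + 5×1 + 8×4 + 5×5 = 178
Purple: 3×2 + 3×2 + 9×1 + 8×1 + 5×2 + 8×6 + 5×3 = 102
Teal: 3×3 + 3×5 + 9×3 + 8×3 + 5×6 + 8×2 + 5×1 = 126
Yellow: 3×5 + 3×3 + 9×2 + 8×6 + 5×5 + 8×5 + 5×4 = 175
Blue: 3×4 + 3×6 + 9×5 + 8×5 + 5×3 + 8×3 + 5×6 = 184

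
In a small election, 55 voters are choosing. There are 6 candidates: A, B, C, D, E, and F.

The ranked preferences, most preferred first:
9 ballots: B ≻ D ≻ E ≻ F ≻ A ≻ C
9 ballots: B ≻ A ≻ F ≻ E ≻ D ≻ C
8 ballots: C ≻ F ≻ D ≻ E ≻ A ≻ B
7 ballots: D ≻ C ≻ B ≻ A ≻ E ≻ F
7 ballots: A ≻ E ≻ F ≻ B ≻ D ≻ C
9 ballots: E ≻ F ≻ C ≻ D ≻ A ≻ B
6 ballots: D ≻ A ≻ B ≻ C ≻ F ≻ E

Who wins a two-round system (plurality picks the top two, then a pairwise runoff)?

D

Round 1 first-place votes: A 7, B 18, C 8, D 13, E 9, F 0. B and D advance.
Runoff: B is ranked above D on 25 ballots, D above B on 30.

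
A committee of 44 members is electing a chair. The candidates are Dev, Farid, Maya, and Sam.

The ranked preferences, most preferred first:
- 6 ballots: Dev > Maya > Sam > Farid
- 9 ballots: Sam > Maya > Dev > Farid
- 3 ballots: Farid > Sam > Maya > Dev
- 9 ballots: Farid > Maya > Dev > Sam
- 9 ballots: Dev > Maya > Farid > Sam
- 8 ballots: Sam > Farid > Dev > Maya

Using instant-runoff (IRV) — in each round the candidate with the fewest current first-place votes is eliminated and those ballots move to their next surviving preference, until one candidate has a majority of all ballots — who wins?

Round 1: Dev 15, Farid 12, Maya 0, Sam 17. Maya eliminated.
Round 2: Dev 15, Farid 12, Sam 17. Farid eliminated.
Round 3: Dev 24, Sam 20. Dev has a majority (≥23).

Dev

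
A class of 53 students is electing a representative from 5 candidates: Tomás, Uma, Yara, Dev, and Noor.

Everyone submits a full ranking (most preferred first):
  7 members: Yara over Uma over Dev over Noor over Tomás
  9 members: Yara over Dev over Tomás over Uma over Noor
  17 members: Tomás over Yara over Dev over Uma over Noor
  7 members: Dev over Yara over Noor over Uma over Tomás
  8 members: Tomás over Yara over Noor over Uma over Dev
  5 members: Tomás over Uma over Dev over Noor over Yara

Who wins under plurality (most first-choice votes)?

Tomás

First-place votes: Tomás 30, Uma 0, Yara 16, Dev 7, Noor 0.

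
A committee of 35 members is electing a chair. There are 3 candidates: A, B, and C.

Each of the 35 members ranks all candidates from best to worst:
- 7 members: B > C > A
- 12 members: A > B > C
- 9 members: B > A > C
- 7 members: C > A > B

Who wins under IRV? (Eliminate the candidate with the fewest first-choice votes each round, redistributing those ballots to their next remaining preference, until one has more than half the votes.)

Round 1: A 12, B 16, C 7. C eliminated.
Round 2: A 19, B 16. A has a majority (≥18).

A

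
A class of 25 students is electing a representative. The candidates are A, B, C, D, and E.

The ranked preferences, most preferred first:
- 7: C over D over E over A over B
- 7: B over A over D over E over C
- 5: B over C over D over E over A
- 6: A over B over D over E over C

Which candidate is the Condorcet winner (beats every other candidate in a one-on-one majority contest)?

A

A vs B: 13–12
A vs C: 13–12
A vs D: 13–12
A vs E: 13–12
A beats every other candidate.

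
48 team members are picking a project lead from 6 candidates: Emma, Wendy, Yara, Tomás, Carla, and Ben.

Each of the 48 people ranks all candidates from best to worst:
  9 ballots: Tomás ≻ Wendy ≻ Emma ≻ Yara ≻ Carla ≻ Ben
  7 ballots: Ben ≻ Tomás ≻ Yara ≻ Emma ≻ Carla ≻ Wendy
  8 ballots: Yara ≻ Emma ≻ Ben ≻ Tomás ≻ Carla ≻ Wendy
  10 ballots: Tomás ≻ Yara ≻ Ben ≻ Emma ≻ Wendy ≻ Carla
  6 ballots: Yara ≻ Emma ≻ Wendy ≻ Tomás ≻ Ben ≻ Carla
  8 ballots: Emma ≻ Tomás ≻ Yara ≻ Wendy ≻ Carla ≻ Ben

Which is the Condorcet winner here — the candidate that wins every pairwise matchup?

Tomás

Tomás vs Emma: 26–22
Tomás vs Wendy: 42–6
Tomás vs Yara: 34–14
Tomás vs Carla: 48–0
Tomás vs Ben: 33–15
Tomás beats every other candidate.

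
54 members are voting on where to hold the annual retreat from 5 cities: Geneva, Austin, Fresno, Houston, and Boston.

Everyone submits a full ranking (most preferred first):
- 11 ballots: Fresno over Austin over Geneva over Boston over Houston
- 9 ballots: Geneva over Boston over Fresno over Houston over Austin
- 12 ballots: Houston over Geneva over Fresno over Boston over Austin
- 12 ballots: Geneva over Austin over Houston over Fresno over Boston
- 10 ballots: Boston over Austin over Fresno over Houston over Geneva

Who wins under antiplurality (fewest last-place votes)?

Fresno

Last-place votes: Geneva 10, Austin 21, Fresno 0, Houston 11, Boston 12.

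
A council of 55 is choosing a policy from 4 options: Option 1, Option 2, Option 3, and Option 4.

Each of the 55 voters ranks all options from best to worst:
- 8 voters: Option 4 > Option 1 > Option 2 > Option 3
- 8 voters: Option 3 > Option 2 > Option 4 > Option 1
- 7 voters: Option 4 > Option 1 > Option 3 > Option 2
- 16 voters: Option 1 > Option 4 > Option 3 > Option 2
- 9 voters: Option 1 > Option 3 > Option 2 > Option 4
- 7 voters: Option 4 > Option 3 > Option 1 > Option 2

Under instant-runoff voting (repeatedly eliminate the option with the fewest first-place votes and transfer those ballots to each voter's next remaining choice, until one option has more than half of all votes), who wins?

Round 1: Option 1 25, Option 2 0, Option 3 8, Option 4 22. Option 2 eliminated.
Round 2: Option 1 25, Option 3 8, Option 4 22. Option 3 eliminated.
Round 3: Option 1 25, Option 4 30. Option 4 has a majority (≥28).

Option 4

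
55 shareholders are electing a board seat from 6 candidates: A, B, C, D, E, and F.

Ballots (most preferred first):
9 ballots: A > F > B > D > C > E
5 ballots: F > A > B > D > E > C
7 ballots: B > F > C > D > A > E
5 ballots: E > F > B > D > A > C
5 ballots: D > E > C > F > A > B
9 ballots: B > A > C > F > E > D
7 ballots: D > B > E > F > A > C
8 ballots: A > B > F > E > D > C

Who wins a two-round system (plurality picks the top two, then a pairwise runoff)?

B

Round 1 first-place votes: A 17, B 16, C 0, D 12, E 5, F 5. A and B advance.
Runoff: A is ranked above B on 27 ballots, B above A on 28.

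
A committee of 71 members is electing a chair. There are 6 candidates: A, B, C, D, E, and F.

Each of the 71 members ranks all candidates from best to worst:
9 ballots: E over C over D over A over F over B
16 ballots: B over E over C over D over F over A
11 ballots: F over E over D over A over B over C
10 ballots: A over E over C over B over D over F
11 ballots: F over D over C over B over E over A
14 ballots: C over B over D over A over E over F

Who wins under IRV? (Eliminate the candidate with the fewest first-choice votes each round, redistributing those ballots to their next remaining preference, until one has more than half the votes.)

Round 1: A 10, B 16, C 14, D 0, E 9, F 22. D eliminated.
Round 2: A 10, B 16, C 14, E 9, F 22. E eliminated.
Round 3: A 10, B 16, C 23, F 22. A eliminated.
Round 4: B 16, C 33, F 22. B eliminated.
Round 5: C 49, F 22. C has a majority (≥36).

C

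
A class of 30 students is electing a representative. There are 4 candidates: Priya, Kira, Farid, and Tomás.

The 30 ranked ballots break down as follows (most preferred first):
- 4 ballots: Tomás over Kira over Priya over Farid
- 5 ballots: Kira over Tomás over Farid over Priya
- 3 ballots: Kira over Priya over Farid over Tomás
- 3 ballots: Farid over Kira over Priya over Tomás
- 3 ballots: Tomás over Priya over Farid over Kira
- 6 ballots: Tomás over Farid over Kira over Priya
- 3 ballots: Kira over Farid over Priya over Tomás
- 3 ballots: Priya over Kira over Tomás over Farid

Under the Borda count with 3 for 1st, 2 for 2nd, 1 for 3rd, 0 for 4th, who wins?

Kira

Priya: 4×1 + 5×0 + 3×2 + 3×1 + 3×2 + 6×0 + 3×1 + 3×3 = 31
Kira: 4×2 + 5×3 + 3×3 + 3×2 + 3×0 + 6×1 + 3×3 + 3×2 = 59
Farid: 4×0 + 5×1 + 3×1 + 3×3 + 3×1 + 6×2 + 3×2 + 3×0 = 38
Tomás: 4×3 + 5×2 + 3×0 + 3×0 + 3×3 + 6×3 + 3×0 + 3×1 = 52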